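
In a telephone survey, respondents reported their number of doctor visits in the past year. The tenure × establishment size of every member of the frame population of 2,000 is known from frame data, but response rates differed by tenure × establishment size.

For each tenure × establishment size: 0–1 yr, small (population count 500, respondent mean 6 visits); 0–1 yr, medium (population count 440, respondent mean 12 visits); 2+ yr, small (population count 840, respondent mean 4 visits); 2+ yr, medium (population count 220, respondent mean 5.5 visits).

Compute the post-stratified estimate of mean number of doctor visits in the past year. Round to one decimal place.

6.4

Each cell contributes population-share × respondent value:
  0–1 yr, small: (500/2,000) × 6 = 1.5
  0–1 yr, medium: (440/2,000) × 12 = 2.64
  2+ yr, small: (840/2,000) × 4 = 1.68
  2+ yr, medium: (220/2,000) × 5.5 = 0.605
Post-stratified estimate = 6.425 → 6.4.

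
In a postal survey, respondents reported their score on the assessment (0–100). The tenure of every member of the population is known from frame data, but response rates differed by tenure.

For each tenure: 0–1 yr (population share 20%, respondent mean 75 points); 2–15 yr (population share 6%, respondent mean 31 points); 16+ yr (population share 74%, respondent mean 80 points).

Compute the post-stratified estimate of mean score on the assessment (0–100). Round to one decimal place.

Each cell contributes population-share × respondent value:
  0–1 yr: 0.2 × 75 = 15
  2–15 yr: 0.06 × 31 = 1.86
  16+ yr: 0.74 × 80 = 59.2
Post-stratified estimate = 76.06 → 76.1.

76.1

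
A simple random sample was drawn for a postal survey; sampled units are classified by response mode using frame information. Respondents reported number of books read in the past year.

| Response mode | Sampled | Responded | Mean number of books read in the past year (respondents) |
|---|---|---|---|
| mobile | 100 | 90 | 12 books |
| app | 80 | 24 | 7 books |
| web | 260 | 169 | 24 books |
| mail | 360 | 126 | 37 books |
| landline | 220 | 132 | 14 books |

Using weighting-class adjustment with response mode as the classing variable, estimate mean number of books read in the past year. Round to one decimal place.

23.9

Class response rates: mobile 90/100 = 90%, app 24/80 = 30%, web 169/260 = 65%, mail 126/360 = 35%, landline 132/220 = 60%.
Weighting each respondent by the inverse class response rate inflates each class back to its sampled size, so the class weight is n_sampled:
  mobile: 100 × 12 = 1200
  app: 80 × 7 = 560
  web: 260 × 24 = 6240
  mail: 360 × 37 = 13,320
  landline: 220 × 14 = 3080
Adjusted estimate = 24,400 / 1,020 = 23.9216 → 23.9.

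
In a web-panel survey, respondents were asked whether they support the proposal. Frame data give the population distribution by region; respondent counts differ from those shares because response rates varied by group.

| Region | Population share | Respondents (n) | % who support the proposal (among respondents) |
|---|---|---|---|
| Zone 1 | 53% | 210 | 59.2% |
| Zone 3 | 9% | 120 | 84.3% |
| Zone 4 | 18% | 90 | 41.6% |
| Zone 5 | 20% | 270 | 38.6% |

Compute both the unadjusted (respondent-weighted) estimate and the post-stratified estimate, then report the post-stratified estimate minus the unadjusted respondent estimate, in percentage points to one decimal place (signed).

+1.0 percentage points

Naive respondent-only estimate (weights = respondent counts):
  (210/690)×59.2 + (120/690)×84.3 + (90/690)×41.6 + (270/690)×38.6 = 53.2087%
Post-stratifying to population shares instead:
  0.53×59.2 + 0.09×84.3 + 0.18×41.6 + 0.2×38.6 = 54.171%
Difference = 54.171 − 53.2087 = 0.9623 pp.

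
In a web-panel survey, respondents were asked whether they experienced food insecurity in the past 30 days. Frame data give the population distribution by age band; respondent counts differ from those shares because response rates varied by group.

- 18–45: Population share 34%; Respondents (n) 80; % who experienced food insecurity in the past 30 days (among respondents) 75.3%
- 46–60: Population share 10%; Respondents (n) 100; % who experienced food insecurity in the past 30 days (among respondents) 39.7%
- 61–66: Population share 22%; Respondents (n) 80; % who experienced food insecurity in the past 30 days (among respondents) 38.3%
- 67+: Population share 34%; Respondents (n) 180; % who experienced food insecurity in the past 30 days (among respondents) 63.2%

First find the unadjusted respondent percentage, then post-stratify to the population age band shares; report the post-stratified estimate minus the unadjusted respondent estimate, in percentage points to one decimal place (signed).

Unadjusted (pooled respondent) estimate weights by respondent counts:
  (80/440)×75.3 + (100/440)×39.7 + (80/440)×38.3 + (180/440)×63.2 = 55.5318%
Post-stratified estimate weights by population shares:
  0.34×75.3 + 0.1×39.7 + 0.22×38.3 + 0.34×63.2 = 59.486%
Difference = 59.486 − 55.5318 = 3.9542 pp.

+4.0 percentage points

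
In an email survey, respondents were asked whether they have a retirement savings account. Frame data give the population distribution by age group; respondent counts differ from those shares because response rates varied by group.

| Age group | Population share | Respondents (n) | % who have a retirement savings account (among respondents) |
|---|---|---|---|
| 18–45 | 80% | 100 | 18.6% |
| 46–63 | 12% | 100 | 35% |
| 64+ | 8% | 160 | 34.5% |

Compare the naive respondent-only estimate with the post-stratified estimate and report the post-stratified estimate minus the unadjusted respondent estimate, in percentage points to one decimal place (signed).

-8.4 percentage points

Unadjusted (pooled respondent) estimate weights by respondent counts:
  (100/360)×18.6 + (100/360)×35 + (160/360)×34.5 = 30.2222%
Post-stratified estimate weights by population shares:
  0.8×18.6 + 0.12×35 + 0.08×34.5 = 21.84%
Difference = 21.84 − 30.2222 = -8.3822 pp.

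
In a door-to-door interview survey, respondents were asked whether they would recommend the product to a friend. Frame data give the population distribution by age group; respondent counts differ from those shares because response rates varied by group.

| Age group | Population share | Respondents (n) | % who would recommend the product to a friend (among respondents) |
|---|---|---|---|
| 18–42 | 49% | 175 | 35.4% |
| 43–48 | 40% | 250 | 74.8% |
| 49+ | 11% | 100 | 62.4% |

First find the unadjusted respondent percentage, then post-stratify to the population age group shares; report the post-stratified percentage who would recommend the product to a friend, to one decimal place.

Without adjustment, the pooled respondent share is:
  (175/525)×35.4 + (250/525)×74.8 + (100/525)×62.4 = 59.3048%
Post-stratified estimate weights by population shares:
  0.49×35.4 + 0.4×74.8 + 0.11×62.4 = 54.13%

54.1%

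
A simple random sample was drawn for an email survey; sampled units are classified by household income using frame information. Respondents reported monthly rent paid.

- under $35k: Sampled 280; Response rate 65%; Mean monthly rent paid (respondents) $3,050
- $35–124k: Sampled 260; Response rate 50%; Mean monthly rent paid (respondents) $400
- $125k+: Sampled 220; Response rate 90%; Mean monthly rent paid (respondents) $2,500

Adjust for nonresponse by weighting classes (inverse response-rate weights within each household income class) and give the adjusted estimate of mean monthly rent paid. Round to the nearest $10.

$1,980

With weight = n_sampled/n_responded per class, the weighted class total is n_sampled:
  under $35k: 280 × 3050 = 854,000
  $35–124k: 260 × 400 = 104,000
  $125k+: 220 × 2500 = 550,000
Adjusted estimate = 1,508,000 / 760 = 1984.21 → $1,980.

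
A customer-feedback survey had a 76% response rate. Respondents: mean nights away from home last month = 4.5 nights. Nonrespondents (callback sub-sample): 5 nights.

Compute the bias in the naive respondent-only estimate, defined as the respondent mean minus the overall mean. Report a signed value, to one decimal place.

-0.1

Nonresponse fraction = 1 − 0.76 = 0.24.
Bias = (nonresponse fraction) × (respondent mean − nonrespondent mean)
     = 0.24 × (4.5 − 5) = 0.24 × -0.5 = -0.12.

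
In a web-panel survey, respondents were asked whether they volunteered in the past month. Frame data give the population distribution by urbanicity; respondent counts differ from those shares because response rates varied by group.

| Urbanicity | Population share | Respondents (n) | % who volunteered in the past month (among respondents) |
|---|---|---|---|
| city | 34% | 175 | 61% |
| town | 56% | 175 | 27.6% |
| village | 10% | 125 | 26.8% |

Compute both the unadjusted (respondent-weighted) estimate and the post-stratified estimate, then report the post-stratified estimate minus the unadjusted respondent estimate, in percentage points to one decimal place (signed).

-0.8 percentage points

Without adjustment, the pooled respondent share is:
  (175/475)×61 + (175/475)×27.6 + (125/475)×26.8 = 39.6947%
Post-stratified estimate weights by population shares:
  0.34×61 + 0.56×27.6 + 0.1×26.8 = 38.876%
Difference = 38.876 − 39.6947 = -0.8187 pp.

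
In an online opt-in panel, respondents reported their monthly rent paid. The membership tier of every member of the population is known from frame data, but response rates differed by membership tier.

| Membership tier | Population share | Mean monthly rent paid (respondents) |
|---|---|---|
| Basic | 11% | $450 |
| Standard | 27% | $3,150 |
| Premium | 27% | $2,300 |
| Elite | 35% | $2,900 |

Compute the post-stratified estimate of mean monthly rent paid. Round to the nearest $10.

Post-stratification weights by population share, not respondent share:
  Basic: 0.11 × 450 = 49.5
  Standard: 0.27 × 3150 = 850.5
  Premium: 0.27 × 2300 = 621
  Elite: 0.35 × 2900 = 1015
Post-stratified estimate = 2536 → $2,540.

$2,540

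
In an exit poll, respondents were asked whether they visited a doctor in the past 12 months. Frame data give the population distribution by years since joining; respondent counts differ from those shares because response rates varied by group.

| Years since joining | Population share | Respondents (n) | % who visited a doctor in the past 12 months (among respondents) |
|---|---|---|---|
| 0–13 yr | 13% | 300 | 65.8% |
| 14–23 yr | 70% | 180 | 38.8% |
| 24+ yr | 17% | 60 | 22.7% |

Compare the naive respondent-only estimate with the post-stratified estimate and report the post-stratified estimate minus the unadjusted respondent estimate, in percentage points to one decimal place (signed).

Unadjusted (pooled respondent) estimate weights by respondent counts:
  (300/540)×65.8 + (180/540)×38.8 + (60/540)×22.7 = 52.0111%
Reweighting by population years since joining shares:
  0.13×65.8 + 0.7×38.8 + 0.17×22.7 = 39.573%
Difference = 39.573 − 52.0111 = -12.4381 pp.

-12.4 percentage points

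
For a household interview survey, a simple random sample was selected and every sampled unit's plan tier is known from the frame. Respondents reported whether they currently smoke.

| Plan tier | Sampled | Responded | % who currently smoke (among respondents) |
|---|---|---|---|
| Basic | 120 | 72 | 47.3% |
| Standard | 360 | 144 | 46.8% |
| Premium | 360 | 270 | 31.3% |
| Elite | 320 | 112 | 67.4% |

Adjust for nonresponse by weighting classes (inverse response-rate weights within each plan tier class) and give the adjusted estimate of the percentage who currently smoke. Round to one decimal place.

47.7%

Class response rates: Basic 72/120 = 60%, Standard 144/360 = 40%, Premium 270/360 = 75%, Elite 112/320 = 35%.
Inverse-response-rate weighting restores each class to its sampled count, so class totals weight by n_sampled:
  Basic: 120 × 47.3 = 5676
  Standard: 360 × 46.8 = 16,848
  Premium: 360 × 31.3 = 11,268
  Elite: 320 × 67.4 = 21,568
Adjusted estimate = 55,360 / 1,160 = 47.7241 → 47.7%.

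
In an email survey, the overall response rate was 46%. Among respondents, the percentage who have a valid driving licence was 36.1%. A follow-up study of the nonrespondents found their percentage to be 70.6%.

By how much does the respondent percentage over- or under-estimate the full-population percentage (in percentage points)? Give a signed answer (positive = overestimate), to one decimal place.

Nonresponse fraction = 1 − 0.46 = 0.54.
Bias = (nonresponse fraction) × (respondent percentage − nonrespondent percentage)
     = 0.54 × (36.1 − 70.6) = 0.54 × -34.5 = -18.63.

-18.6 percentage points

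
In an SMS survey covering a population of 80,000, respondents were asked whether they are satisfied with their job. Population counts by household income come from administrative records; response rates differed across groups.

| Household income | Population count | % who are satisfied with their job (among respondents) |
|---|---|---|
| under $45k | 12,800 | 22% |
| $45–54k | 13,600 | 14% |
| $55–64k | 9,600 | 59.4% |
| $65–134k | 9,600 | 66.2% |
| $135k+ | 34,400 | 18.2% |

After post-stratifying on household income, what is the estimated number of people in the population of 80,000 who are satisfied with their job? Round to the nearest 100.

23,000

Each cell contributes its population count × the respondent rate:
  under $45k: 12,800 × 22% = 2816
  $45–54k: 13,600 × 14% = 1904
  $55–64k: 9,600 × 59.4% = 5702.4
  $65–134k: 9,600 × 66.2% = 6355.2
  $135k+: 34,400 × 18.2% = 6260.8
Estimated total = 23038.4 → 23,000.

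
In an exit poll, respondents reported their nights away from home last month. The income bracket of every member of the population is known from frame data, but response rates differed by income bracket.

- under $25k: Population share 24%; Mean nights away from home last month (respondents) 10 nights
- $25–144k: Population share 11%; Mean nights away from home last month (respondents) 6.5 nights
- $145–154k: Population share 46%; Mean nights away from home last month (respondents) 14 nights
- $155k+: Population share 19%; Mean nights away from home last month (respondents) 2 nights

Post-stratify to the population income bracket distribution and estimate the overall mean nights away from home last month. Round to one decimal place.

9.9

Reweight to the known income bracket distribution:
  under $25k: 0.24 × 10 = 2.4
  $25–144k: 0.11 × 6.5 = 0.715
  $145–154k: 0.46 × 14 = 6.44
  $155k+: 0.19 × 2 = 0.38
Post-stratified estimate = 9.935 → 9.9.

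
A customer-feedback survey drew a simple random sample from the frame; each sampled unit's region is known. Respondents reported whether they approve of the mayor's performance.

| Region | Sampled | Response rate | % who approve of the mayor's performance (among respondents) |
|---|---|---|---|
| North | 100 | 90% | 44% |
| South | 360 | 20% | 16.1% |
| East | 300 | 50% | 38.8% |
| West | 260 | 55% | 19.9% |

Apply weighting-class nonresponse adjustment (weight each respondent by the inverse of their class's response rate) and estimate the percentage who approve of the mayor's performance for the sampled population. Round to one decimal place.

Each respondent's weight = sampled/responded in their class; summing within a class gives n_sampled, so:
  North: 100 × 44 = 4400
  South: 360 × 16.1 = 5796
  East: 300 × 38.8 = 11,640
  West: 260 × 19.9 = 5174
Adjusted estimate = 27,010 / 1,020 = 26.4804 → 26.5%.

26.5%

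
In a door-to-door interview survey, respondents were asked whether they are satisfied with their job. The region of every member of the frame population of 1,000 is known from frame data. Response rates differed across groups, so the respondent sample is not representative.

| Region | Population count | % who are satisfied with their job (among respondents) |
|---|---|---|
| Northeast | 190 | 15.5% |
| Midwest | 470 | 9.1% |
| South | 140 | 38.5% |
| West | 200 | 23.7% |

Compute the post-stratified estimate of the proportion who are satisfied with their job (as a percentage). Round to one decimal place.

Reweight to the known region distribution:
  Northeast: (190/1,000) × 15.5 = 2.945
  Midwest: (470/1,000) × 9.1 = 4.277
  South: (140/1,000) × 38.5 = 5.39
  West: (200/1,000) × 23.7 = 4.74
Post-stratified estimate = 17.352 → 17.4%.

17.4%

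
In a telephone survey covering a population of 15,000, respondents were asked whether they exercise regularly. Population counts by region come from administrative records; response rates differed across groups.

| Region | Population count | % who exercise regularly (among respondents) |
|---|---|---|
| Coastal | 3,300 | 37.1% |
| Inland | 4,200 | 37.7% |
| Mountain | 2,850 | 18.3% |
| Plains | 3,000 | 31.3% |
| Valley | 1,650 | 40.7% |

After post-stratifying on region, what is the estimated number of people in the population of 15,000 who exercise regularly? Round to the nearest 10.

Apply each group's respondent rate to its population count:
  Coastal: 3,300 × 37.1% = 1224.3
  Inland: 4,200 × 37.7% = 1583.4
  Mountain: 2,850 × 18.3% = 521.55
  Plains: 3,000 × 31.3% = 939
  Valley: 1,650 × 40.7% = 671.55
Estimated total = 4939.8 → 4,940.

4,940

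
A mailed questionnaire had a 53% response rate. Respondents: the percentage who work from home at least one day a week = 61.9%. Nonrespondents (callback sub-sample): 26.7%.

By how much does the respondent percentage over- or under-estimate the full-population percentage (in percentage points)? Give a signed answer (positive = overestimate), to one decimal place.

Nonresponse fraction = 1 − 0.53 = 0.47.
Bias = (nonresponse fraction) × (respondent percentage − nonrespondent percentage)
     = 0.47 × (61.9 − 26.7) = 0.47 × 35.2 = 16.544.

+16.5 percentage points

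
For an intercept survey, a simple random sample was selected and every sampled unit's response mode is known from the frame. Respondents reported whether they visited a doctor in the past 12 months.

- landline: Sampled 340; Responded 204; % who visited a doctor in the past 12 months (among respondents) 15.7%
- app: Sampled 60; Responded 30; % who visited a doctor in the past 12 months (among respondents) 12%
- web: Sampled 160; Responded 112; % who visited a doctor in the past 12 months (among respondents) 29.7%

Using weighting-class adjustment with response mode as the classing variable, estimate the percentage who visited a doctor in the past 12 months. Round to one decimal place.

19.3%

Response rates by class: landline 204/340 = 60%, app 30/60 = 50%, web 112/160 = 70%.
With weight = n_sampled/n_responded per class, the weighted class total is n_sampled:
  landline: 340 × 15.7 = 5338
  app: 60 × 12 = 720
  web: 160 × 29.7 = 4752
Adjusted estimate = 10,810 / 560 = 19.3036 → 19.3%.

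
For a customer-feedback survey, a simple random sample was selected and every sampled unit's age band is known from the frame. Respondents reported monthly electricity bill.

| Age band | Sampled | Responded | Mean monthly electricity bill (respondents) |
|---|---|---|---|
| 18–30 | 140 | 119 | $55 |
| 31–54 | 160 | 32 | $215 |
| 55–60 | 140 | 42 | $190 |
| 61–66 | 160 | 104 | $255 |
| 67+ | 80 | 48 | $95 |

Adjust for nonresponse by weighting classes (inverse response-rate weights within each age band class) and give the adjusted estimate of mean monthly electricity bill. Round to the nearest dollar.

Response rates by class: 18–30 119/140 = 85%, 31–54 32/160 = 20%, 55–60 42/140 = 30%, 61–66 104/160 = 65%, 67+ 48/80 = 60%.
Weighting each respondent by the inverse class response rate inflates each class back to its sampled size, so the class weight is n_sampled:
  18–30: 140 × 55 = 7700
  31–54: 160 × 215 = 34,400
  55–60: 140 × 190 = 26,600
  61–66: 160 × 255 = 40,800
  67+: 80 × 95 = 7600
Adjusted estimate = 117,100 / 680 = 172.206 → $172.

$172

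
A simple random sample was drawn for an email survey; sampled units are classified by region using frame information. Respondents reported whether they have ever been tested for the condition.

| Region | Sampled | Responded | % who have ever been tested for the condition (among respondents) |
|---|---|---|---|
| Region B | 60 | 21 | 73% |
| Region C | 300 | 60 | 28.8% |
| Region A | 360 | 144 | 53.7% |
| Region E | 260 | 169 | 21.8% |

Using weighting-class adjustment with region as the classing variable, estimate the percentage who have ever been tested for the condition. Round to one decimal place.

Response rates by class: Region B 21/60 = 35%, Region C 60/300 = 20%, Region A 144/360 = 40%, Region E 169/260 = 65%.
With weight = n_sampled/n_responded per class, the weighted class total is n_sampled:
  Region B: 60 × 73 = 4380
  Region C: 300 × 28.8 = 8640
  Region A: 360 × 53.7 = 19,332
  Region E: 260 × 21.8 = 5668
Adjusted estimate = 38,020 / 980 = 38.7959 → 38.8%.

38.8%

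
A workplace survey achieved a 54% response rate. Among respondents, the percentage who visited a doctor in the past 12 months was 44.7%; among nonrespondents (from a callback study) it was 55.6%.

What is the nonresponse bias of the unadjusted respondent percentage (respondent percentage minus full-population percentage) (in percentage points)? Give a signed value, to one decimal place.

-5.0 percentage points

Nonresponse fraction = 1 − 0.54 = 0.46.
Bias = (nonresponse fraction) × (respondent percentage − nonrespondent percentage)
     = 0.46 × (44.7 − 55.6) = 0.46 × -10.9 = -5.014.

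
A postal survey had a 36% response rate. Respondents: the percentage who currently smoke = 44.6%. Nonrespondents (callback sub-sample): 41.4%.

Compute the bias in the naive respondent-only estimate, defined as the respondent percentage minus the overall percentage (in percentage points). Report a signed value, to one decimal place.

+2.0 percentage points

Nonresponse fraction = 1 − 0.36 = 0.64.
Bias = (nonresponse fraction) × (respondent percentage − nonrespondent percentage)
     = 0.64 × (44.6 − 41.4) = 0.64 × 3.2 = 2.048.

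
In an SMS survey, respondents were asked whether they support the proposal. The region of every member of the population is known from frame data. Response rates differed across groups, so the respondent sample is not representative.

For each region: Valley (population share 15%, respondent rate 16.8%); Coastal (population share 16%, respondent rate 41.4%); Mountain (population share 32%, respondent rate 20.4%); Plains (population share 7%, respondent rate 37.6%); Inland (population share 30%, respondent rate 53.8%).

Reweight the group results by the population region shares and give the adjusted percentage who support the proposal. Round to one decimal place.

34.4%

Reweight to the known region distribution:
  Valley: 0.15 × 16.8 = 2.52
  Coastal: 0.16 × 41.4 = 6.624
  Mountain: 0.32 × 20.4 = 6.528
  Plains: 0.07 × 37.6 = 2.632
  Inland: 0.3 × 53.8 = 16.14
Post-stratified estimate = 34.444 → 34.4%.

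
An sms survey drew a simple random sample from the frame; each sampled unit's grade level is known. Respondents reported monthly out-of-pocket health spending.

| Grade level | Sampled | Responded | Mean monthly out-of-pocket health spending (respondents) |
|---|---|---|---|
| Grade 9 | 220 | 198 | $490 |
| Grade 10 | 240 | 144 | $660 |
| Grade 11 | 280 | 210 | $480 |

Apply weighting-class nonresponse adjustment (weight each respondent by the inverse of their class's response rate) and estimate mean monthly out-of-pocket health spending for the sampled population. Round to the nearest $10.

$540

Response rates by class: Grade 9 198/220 = 90%, Grade 10 144/240 = 60%, Grade 11 210/280 = 75%.
With weight = n_sampled/n_responded per class, the weighted class total is n_sampled:
  Grade 9: 220 × 490 = 107,800
  Grade 10: 240 × 660 = 158,400
  Grade 11: 280 × 480 = 134,400
Adjusted estimate = 400,600 / 740 = 541.351 → $540.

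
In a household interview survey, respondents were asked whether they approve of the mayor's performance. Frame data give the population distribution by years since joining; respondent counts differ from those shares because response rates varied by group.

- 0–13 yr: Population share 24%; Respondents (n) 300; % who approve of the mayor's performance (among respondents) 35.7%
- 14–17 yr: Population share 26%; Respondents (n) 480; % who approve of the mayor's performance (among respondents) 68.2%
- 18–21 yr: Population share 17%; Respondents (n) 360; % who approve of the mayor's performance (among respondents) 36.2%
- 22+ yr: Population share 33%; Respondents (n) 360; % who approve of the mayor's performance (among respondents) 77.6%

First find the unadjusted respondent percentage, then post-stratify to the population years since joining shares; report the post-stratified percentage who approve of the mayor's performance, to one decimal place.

58.1%

Unadjusted (pooled respondent) estimate weights by respondent counts:
  (300/1500)×35.7 + (480/1500)×68.2 + (360/1500)×36.2 + (360/1500)×77.6 = 56.276%
Post-stratified estimate weights by population shares:
  0.24×35.7 + 0.26×68.2 + 0.17×36.2 + 0.33×77.6 = 58.062%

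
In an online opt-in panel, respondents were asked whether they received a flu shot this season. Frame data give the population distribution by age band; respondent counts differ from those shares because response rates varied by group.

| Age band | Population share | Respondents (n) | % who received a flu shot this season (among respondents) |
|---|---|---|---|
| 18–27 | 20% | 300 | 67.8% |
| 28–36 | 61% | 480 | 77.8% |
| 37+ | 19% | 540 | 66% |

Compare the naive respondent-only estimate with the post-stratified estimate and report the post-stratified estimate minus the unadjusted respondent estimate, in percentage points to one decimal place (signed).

Naive respondent-only estimate (weights = respondent counts):
  (300/1320)×67.8 + (480/1320)×77.8 + (540/1320)×66 = 70.7%
Post-stratified estimate weights by population shares:
  0.2×67.8 + 0.61×77.8 + 0.19×66 = 73.558%
Difference = 73.558 − 70.7 = 2.858 pp.

+2.9 percentage points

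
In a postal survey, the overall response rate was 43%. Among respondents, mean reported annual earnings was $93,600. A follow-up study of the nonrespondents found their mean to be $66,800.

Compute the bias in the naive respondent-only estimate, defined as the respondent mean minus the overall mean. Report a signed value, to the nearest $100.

+$15,300

Nonresponse fraction = 1 − 0.43 = 0.57.
Bias = (nonresponse fraction) × (respondent mean − nonrespondent mean)
     = 0.57 × (93,600 − 66,800) = 0.57 × 26,800 = 15,276.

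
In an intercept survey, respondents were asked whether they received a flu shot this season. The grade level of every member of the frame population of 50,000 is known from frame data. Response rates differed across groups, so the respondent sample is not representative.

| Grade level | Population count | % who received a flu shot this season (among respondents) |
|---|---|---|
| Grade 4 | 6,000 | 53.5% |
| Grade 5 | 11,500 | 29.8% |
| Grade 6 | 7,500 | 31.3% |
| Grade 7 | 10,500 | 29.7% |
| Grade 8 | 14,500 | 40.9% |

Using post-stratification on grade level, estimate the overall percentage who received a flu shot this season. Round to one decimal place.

Reweight to the known grade level distribution:
  Grade 4: (6,000/50,000) × 53.5 = 6.42
  Grade 5: (11,500/50,000) × 29.8 = 6.854
  Grade 6: (7,500/50,000) × 31.3 = 4.695
  Grade 7: (10,500/50,000) × 29.7 = 6.237
  Grade 8: (14,500/50,000) × 40.9 = 11.861
Post-stratified estimate = 36.067 → 36.1%.

36.1%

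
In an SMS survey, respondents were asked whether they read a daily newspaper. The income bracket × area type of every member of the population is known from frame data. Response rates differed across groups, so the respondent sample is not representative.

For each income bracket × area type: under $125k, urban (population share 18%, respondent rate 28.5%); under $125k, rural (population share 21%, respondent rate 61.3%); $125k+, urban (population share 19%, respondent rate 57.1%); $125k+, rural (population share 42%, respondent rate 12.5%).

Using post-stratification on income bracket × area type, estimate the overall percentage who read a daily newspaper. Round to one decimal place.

Each cell contributes population-share × respondent value:
  under $125k, urban: 0.18 × 28.5 = 5.13
  under $125k, rural: 0.21 × 61.3 = 12.873
  $125k+, urban: 0.19 × 57.1 = 10.849
  $125k+, rural: 0.42 × 12.5 = 5.25
Post-stratified estimate = 34.102 → 34.1%.

34.1%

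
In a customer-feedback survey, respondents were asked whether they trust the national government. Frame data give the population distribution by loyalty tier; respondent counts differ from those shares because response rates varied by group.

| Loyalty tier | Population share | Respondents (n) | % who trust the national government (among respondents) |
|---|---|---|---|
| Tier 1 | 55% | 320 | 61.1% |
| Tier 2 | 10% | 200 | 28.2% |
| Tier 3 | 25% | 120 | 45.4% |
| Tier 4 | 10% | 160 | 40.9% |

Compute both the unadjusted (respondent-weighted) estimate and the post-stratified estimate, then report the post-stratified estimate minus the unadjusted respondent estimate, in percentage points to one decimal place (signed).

Without adjustment, the pooled respondent share is:
  (320/800)×61.1 + (200/800)×28.2 + (120/800)×45.4 + (160/800)×40.9 = 46.48%
Post-stratified estimate weights by population shares:
  0.55×61.1 + 0.1×28.2 + 0.25×45.4 + 0.1×40.9 = 51.865%
Difference = 51.865 − 46.48 = 5.385 pp.

+5.4 percentage points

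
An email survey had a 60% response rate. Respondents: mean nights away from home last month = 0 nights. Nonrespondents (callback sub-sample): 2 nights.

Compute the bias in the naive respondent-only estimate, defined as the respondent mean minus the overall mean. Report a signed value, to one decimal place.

-0.8

Nonresponse fraction = 1 − 0.6 = 0.4.
Bias = (nonresponse fraction) × (respondent mean − nonrespondent mean)
     = 0.4 × (0 − 2) = 0.4 × -2 = -0.8.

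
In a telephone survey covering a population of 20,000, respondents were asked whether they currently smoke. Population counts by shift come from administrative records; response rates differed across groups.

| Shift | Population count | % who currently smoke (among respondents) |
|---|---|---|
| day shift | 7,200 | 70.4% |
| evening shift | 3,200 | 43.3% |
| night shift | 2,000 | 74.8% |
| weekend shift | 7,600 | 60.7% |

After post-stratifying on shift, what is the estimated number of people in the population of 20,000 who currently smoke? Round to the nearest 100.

12,600

Apply each group's respondent rate to its population count:
  day shift: 7,200 × 70.4% = 5068.8
  evening shift: 3,200 × 43.3% = 1385.6
  night shift: 2,000 × 74.8% = 1496
  weekend shift: 7,600 × 60.7% = 4613.2
Estimated total = 12563.6 → 12,600.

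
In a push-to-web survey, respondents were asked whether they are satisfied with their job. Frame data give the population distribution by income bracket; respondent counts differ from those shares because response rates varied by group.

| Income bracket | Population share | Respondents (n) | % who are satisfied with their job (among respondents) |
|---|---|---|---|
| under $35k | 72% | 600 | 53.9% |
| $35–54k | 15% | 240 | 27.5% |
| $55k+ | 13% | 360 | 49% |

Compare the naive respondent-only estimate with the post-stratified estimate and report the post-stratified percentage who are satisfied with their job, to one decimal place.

Unadjusted (pooled respondent) estimate weights by respondent counts:
  (600/1200)×53.9 + (240/1200)×27.5 + (360/1200)×49 = 47.15%
Reweighting by population income bracket shares:
  0.72×53.9 + 0.15×27.5 + 0.13×49 = 49.303%

49.3%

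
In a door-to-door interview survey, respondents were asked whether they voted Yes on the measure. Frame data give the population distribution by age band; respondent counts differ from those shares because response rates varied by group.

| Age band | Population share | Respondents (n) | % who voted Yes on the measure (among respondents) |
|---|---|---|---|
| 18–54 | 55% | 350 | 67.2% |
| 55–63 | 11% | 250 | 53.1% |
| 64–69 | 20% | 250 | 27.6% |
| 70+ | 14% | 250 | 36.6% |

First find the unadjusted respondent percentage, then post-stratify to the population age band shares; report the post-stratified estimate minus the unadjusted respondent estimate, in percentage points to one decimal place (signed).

Without adjustment, the pooled respondent share is:
  (350/1100)×67.2 + (250/1100)×53.1 + (250/1100)×27.6 + (250/1100)×36.6 = 48.0409%
Post-stratifying to population shares instead:
  0.55×67.2 + 0.11×53.1 + 0.2×27.6 + 0.14×36.6 = 53.445%
Difference = 53.445 − 48.0409 = 5.4041 pp.

+5.4 percentage points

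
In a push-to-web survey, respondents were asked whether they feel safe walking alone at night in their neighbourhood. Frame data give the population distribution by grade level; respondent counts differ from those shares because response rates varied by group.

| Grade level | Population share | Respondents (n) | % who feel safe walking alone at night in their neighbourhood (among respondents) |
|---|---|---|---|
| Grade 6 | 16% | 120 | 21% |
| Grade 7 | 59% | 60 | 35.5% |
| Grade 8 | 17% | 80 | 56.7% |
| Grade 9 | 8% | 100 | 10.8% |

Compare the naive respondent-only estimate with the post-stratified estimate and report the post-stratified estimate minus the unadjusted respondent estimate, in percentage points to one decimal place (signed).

+6.3 percentage points

Unadjusted (pooled respondent) estimate weights by respondent counts:
  (120/360)×21 + (60/360)×35.5 + (80/360)×56.7 + (100/360)×10.8 = 28.5167%
Post-stratifying to population shares instead:
  0.16×21 + 0.59×35.5 + 0.17×56.7 + 0.08×10.8 = 34.808%
Difference = 34.808 − 28.5167 = 6.2913 pp.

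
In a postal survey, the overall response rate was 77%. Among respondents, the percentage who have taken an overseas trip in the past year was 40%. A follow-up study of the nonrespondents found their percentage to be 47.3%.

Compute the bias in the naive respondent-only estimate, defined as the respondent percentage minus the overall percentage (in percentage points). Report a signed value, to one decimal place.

-1.7 percentage points

Nonresponse fraction = 1 − 0.77 = 0.23.
Bias = (nonresponse fraction) × (respondent percentage − nonrespondent percentage)
     = 0.23 × (40 − 47.3) = 0.23 × -7.3 = -1.679.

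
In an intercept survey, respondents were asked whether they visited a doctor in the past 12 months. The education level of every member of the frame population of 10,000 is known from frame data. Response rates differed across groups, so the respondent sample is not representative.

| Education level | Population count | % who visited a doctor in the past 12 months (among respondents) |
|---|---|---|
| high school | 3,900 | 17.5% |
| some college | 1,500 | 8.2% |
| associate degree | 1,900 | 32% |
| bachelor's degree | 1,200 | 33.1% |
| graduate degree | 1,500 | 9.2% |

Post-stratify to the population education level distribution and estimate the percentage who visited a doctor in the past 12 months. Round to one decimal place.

Post-stratification weights by population share, not respondent share:
  high school: (3,900/10,000) × 17.5 = 6.825
  some college: (1,500/10,000) × 8.2 = 1.23
  associate degree: (1,900/10,000) × 32 = 6.08
  bachelor's degree: (1,200/10,000) × 33.1 = 3.972
  graduate degree: (1,500/10,000) × 9.2 = 1.38
Post-stratified estimate = 19.487 → 19.5%.

19.5%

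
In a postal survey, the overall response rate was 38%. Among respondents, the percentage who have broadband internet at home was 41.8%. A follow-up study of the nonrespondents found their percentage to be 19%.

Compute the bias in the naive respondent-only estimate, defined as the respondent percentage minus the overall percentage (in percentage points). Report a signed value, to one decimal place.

Nonresponse fraction = 1 − 0.38 = 0.62.
Bias = (nonresponse fraction) × (respondent percentage − nonrespondent percentage)
     = 0.62 × (41.8 − 19) = 0.62 × 22.8 = 14.136.

+14.1 percentage points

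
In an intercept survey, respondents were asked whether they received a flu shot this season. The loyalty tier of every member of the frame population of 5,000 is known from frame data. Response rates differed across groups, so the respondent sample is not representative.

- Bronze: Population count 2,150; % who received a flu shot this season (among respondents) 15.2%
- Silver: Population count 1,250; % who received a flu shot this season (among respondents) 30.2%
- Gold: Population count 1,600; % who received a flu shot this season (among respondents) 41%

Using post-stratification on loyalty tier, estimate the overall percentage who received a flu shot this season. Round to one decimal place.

27.2%

Weight each group's respondent value by its population share:
  Bronze: (2,150/5,000) × 15.2 = 6.536
  Silver: (1,250/5,000) × 30.2 = 7.55
  Gold: (1,600/5,000) × 41 = 13.12
Post-stratified estimate = 27.206 → 27.2%.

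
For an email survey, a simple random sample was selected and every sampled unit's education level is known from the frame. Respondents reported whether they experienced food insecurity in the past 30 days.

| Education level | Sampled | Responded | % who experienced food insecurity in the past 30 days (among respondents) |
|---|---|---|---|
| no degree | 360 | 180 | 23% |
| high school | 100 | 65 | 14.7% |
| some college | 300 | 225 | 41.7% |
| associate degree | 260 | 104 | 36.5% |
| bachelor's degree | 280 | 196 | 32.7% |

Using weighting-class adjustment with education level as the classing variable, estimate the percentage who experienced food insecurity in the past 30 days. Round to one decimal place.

31.5%

Response rates by class: no degree 180/360 = 50%, high school 65/100 = 65%, some college 225/300 = 75%, associate degree 104/260 = 40%, bachelor's degree 196/280 = 70%.
With weight = n_sampled/n_responded per class, the weighted class total is n_sampled:
  no degree: 360 × 23 = 8280
  high school: 100 × 14.7 = 1470
  some college: 300 × 41.7 = 12,510
  associate degree: 260 × 36.5 = 9490
  bachelor's degree: 280 × 32.7 = 9156
Adjusted estimate = 40,906 / 1,300 = 31.4662 → 31.5%.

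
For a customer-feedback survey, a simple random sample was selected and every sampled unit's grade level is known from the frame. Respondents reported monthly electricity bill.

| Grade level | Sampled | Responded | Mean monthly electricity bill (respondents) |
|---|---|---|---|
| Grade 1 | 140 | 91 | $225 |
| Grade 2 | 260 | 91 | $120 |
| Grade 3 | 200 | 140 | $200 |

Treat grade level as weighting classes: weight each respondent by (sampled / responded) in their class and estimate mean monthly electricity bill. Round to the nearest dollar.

Response rates by class: Grade 1 91/140 = 65%, Grade 2 91/260 = 35%, Grade 3 140/200 = 70%.
Weighting each respondent by the inverse class response rate inflates each class back to its sampled size, so the class weight is n_sampled:
  Grade 1: 140 × 225 = 31,500
  Grade 2: 260 × 120 = 31,200
  Grade 3: 200 × 200 = 40,000
Adjusted estimate = 102,700 / 600 = 171.167 → $171.

$171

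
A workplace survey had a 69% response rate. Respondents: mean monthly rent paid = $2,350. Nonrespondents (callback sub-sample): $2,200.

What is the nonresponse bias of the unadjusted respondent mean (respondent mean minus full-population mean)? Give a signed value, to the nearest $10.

+$50

Nonresponse fraction = 1 − 0.69 = 0.31.
Bias = (nonresponse fraction) × (respondent mean − nonrespondent mean)
     = 0.31 × (2350 − 2200) = 0.31 × 150 = 46.5.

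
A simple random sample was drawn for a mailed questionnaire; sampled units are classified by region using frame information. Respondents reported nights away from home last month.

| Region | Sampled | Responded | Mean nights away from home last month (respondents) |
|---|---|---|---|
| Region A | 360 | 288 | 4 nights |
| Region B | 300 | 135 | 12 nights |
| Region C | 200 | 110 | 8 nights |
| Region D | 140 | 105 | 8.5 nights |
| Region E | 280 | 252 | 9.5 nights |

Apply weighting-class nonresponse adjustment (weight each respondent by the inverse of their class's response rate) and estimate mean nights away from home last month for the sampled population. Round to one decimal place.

8.2

Response rates by class: Region A 288/360 = 80%, Region B 135/300 = 45%, Region C 110/200 = 55%, Region D 105/140 = 75%, Region E 252/280 = 90%.
Inverse-response-rate weighting restores each class to its sampled count, so class totals weight by n_sampled:
  Region A: 360 × 4 = 1440
  Region B: 300 × 12 = 3600
  Region C: 200 × 8 = 1600
  Region D: 140 × 8.5 = 1190
  Region E: 280 × 9.5 = 2660
Adjusted estimate = 10,490 / 1,280 = 8.19531 → 8.2.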